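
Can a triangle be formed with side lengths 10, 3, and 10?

Sort the sides: 3, 10, 10.
It suffices to check that the sum of the two smallest exceeds the largest:
3 + 10 = 13 > 10. ✓
Yes, a valid triangle can be formed.

Yes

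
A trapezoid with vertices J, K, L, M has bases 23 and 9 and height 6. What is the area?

Area = (23 + 9) * 6 / 2 = 192 / 2 = 96

96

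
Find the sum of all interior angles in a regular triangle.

The sum of interior angles of an n-sided polygon is (n - 2) * 180.
For n = 3: (3 - 2) * 180 = 1 * 180 = 180 degrees.

180 degrees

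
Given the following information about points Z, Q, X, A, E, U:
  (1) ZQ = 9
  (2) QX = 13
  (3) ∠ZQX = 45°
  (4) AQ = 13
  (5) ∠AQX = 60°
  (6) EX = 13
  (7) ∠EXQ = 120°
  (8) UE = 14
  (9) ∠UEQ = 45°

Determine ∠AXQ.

Step 1: By the law of cosines on triangle XQA: XA² = 13² + 13² − 2·13·13·cos(60°) = 169, so XA = 13.
Step 2: By the inverse law of cosines on triangle AXQ: cos(∠AXQ) = (13² + 13² − 13²) / (2·13·13) = 169/338 = 0.5, so ∠AXQ = 60°.

Therefore, the measure of angle ∠AXQ = 60°.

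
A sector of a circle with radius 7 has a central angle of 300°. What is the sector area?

The full circle has area πr² = π(7)² = 49*pi.
The sector covers 300° out of 360°, a fraction of 5/6.
Sector area = 49*pi × 5/6 = 245*pi/6.

245*pi/6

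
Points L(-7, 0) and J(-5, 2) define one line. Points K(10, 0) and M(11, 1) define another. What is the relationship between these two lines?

Slope of line 1: m1 = (2 - 0)/(-5 - -7) = 2/2 = 1
Slope of line 2: m2 = (1 - 0)/(11 - 10) = 1/1 = 1
Two lines are parallel if and only if they have equal slopes (or both are vertical).
Here m1 = m2 = 1, confirming the lines are parallel.

Parallel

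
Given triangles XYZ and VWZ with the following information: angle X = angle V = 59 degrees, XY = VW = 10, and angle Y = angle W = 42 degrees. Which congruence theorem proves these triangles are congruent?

The given information matches ASA: Two pairs of corresponding angles and the included side are equal (Angle-Side-Angle).

ASA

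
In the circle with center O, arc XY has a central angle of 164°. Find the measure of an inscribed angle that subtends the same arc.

An inscribed angle intercepts an arc from a point on the circle, while the central angle intercepts the same arc from the center.
The inscribed angle is always half the central angle: 164° / 2 = 82°.

82°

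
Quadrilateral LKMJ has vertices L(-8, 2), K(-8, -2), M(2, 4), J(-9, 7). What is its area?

The Shoelace formula works by pairing each vertex with the next (cycling back to the first).
For each pair, compute x_i*y_(i+1) - x_(i+1)*y_i:
  (-8*-2 - -8*2) = 32
  (-8*4 - 2*-2) = -28
  (2*7 - -9*4) = 50
  (-9*2 - -8*7) = 38
Taking half the absolute value of the total: Area = (1/2)(92) = 46.

46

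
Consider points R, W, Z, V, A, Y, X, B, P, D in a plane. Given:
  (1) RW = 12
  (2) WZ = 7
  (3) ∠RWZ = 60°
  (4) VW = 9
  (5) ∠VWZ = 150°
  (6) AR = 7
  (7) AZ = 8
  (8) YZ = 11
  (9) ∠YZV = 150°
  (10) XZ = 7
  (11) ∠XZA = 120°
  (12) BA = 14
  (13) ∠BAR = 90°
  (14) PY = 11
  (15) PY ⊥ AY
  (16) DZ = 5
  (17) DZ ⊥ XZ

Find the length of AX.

Step 1: By the law of cosines on triangle AZX: AX² = 8² + 7² − 2·8·7·cos(120°) = 169, so AX = 13.

Therefore, the length of AX = 13.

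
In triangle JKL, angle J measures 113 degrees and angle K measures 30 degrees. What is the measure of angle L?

By the triangle angle sum property, the three interior angles of any triangle add up to 180°.
We know angle J = 113° and angle K = 30°, so their sum is 143°.
Therefore angle L = 180° - 143° = 37°.

37 degrees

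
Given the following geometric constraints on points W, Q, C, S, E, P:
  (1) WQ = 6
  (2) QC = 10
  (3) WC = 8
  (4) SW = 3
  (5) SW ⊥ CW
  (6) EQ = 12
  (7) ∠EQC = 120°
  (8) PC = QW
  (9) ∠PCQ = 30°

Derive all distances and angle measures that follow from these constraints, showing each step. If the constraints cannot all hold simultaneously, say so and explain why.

The constraints are consistent.

From the given relations:
  PC = QW = 6

Step 1: From QC = 10, CP = 6, and ∠QCP = 30°, by the law of cosines:
  QP² = QC² + CP² - 2·QC·CP·cos(30°) = 100 + 36 - 103.9 = 32.08
  QP ≈ 5.66

Step 2: From CW = 8, WS = 3, and ∠CWS = 90°, by the law of cosines:
  CS² = CW² + WS² - 2·CW·WS·cos(90°) = 64 + 9 - 0 = 73
  CS = √73

Step 3: From CQ = 10, QE = 12, and ∠CQE = 120°, by the law of cosines:
  CE² = CQ² + QE² - 2·CQ·QE·cos(120°) = 100 + 144 + 120 = 364
  CE = 2·√91

Step 4: From WC = 8, WQ = 6, CQ = 10, by the inverse law of cosines:
  cos(∠CWQ) = (WC² + WQ² - CQ²) / (2·WC·WQ)
  ∠CWQ = 90°

Step 5: From QC = 10, QW = 6, CW = 8, by the inverse law of cosines:
  cos(∠CQW) = (QC² + QW² - CW²) / (2·QC·QW)
  ∠CQW = 53.13°

Step 6: From CQ = 10, CW = 8, QW = 6, by the inverse law of cosines:
  cos(∠QCW) = (CQ² + CW² - QW²) / (2·CQ·CW)
  ∠QCW = 36.87°

Step 7: From QC = 10, QP = 5.66, CP = 6, by the inverse law of cosines:
  cos(∠CQP) = (QC² + QP² - CP²) / (2·QC·QP)
  ∠CQP = 31.98°

Step 8: From CE = 2·√91, CQ = 10, EQ = 12, by the inverse law of cosines:
  cos(∠ECQ) = (CE² + CQ² - EQ²) / (2·CE·CQ)
  ∠ECQ = 33°

Step 9: From CS = √73, CW = 8, SW = 3, by the inverse law of cosines:
  cos(∠SCW) = (CS² + CW² - SW²) / (2·CS·CW)
  ∠SCW = 20.56°

Step 10: From SC = √73, SW = 3, CW = 8, by the inverse law of cosines:
  cos(∠CSW) = (SC² + SW² - CW²) / (2·SC·SW)
  ∠CSW = 69.44°

Step 11: From EC = 2·√91, EQ = 12, CQ = 10, by the inverse law of cosines:
  cos(∠CEQ) = (EC² + EQ² - CQ²) / (2·EC·EQ)
  ∠CEQ = 27°

Step 12: From PC = 6, PQ = 5.66, CQ = 10, by the inverse law of cosines:
  cos(∠CPQ) = (PC² + PQ² - CQ²) / (2·PC·PQ)
  ∠CPQ = 118.02°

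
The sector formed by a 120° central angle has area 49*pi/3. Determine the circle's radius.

r² = 360 × 49*pi/3 / (π × 120) = 49, so r = 7.

7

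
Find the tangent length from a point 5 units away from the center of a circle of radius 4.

Let T be the point of tangency. Then OT ⊥ MT (radius ⊥ tangent).
In right triangle OTM: OM² = OT² + MT²
5² = 4² + MT²
MT² = 9, MT = 3

3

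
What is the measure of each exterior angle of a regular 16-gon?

Each exterior angle of a regular n-gon is 360 / n.
For n = 16: 360 / 16 = 45/2 degrees.

45/2 degrees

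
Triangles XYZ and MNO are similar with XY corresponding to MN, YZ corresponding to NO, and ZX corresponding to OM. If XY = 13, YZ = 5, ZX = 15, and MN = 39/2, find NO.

k = 39/2/13 = 3/2. NO = 3/2 * 5 = 15/2.

15/2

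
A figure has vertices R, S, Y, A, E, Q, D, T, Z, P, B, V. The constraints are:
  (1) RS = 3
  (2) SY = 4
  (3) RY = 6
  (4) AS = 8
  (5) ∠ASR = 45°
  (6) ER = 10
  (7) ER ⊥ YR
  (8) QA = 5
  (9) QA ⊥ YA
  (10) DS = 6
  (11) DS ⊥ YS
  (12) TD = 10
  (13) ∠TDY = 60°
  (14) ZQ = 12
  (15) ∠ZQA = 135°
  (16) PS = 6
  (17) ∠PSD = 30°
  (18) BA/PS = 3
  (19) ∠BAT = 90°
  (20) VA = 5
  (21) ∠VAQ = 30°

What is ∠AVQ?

Step 1: By the law of cosines on triangle VAQ: VQ² = 5² + 5² − 2·5·5·cos(30°) = 6.7, so VQ ≈ 2.59.
Step 2: By the inverse law of cosines on triangle AVQ: cos(∠AVQ) = (5² + 2.59² − 5²) / (2·5·2.59) = 6.7/25.88 = 0.2588, so ∠AVQ = 75°.

Therefore, the measure of angle ∠AVQ = 75°.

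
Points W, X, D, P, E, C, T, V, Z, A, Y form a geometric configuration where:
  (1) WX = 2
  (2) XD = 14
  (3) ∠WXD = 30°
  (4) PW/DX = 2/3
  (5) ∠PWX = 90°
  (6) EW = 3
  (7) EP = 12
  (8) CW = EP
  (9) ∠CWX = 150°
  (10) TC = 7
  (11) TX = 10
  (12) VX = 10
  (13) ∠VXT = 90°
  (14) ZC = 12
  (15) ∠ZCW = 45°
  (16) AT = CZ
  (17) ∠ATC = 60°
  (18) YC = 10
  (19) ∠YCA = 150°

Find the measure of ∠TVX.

Step 1: By the law of cosines on triangle VXT: VT² = 10² + 10² − 2·10·10·cos(90°) = 200, so VT = 10·√2.
Step 2: By the inverse law of cosines on triangle TVX: cos(∠TVX) = ((10·√2)² + 10² − 10²) / (2·10·√2·10) = 200/282.84 = 0.7071, so ∠TVX = 45°.

Therefore, the measure of angle ∠TVX = 45°.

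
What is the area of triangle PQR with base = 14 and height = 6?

A triangle's area is half the area of a rectangle with the same base and height.
Area = (1/2) * 14 * 6 = 42.

42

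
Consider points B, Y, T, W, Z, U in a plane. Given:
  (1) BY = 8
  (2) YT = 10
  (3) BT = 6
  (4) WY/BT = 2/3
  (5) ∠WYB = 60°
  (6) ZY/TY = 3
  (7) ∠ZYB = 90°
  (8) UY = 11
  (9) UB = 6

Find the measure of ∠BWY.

From the given relations: WY = 2/3·BT = 2/3·6 = 4.
Step 1: By the law of cosines on triangle WYB: WB² = 4² + 8² − 2·4·8·cos(60°) = 48, so WB = 4·√3.
Step 2: By the inverse law of cosines on triangle BWY: cos(∠BWY) = ((4·√3)² + 4² − 8²) / (2·4·√3·4) = 0/55.43 = 0, so ∠BWY = 90°.

Therefore, the measure of angle ∠BWY = 90°.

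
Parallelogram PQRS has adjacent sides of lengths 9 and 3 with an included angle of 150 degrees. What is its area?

Area = 9 * 3 * sin(150°) = 27 * 1/2 = 27/2

27/2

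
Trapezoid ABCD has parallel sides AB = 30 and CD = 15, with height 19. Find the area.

Area of a trapezoid = (base1 + base2) * height / 2
Area = (30 + 15) * 19 / 2
Area = 45 * 19 / 2
Area = 855 / 2
Area = 855/2

855/2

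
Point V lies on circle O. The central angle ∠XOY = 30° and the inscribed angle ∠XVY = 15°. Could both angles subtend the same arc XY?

By the inscribed angle theorem, if both angles subtend the same arc, the inscribed angle must be half the central angle.
Half of 30° = 15°, which equals the given inscribed angle of 15°.
Therefore, yes, they correspond to the same arc.

Yes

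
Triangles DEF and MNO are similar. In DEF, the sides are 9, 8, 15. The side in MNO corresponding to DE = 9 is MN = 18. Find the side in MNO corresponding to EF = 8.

k = 18/9 = 2. NO = 2 * 8 = 16.

16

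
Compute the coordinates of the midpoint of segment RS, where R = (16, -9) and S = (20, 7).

M = ((x₁ + x₂)/2, (y₁ + y₂)/2)
= ((16 + 20)/2, (-9 + 7)/2)
= (36/2, -2/2) = (18, -1)

(18, -1)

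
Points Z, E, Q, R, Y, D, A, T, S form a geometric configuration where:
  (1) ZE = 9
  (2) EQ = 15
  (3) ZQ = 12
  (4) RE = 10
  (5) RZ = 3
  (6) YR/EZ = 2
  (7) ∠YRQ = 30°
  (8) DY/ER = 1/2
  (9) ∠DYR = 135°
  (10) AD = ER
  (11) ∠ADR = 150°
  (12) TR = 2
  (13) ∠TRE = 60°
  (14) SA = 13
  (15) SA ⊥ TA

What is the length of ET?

Step 1: By the law of cosines on triangle ERT: ET² = 10² + 2² − 2·10·2·cos(60°) = 84, so ET = 2·√21.

Therefore, the length of ET = 2·√21.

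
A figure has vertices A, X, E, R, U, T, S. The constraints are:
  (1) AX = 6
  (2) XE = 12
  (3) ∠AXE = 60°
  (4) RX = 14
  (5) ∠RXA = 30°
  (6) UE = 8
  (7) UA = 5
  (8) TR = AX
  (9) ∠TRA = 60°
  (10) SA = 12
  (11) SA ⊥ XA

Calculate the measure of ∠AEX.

Step 1: By the law of cosines on triangle EXA: EA² = 12² + 6² − 2·12·6·cos(60°) = 108, so EA = 6·√3.
Step 2: By the inverse law of cosines on triangle AEX: cos(∠AEX) = ((6·√3)² + 12² − 6²) / (2·6·√3·12) = 216/249.42 = 0.866, so ∠AEX = 30°.

Therefore, the measure of angle ∠AEX = 30°.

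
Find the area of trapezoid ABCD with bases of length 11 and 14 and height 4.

A trapezoid's area equals the midsegment times the height.
The midsegment is (11 + 14) / 2 = 25/2.
Area = 25/2 * 4 = 50.

50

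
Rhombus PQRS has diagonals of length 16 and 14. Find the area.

Area of a rhombus = (d1 * d2) / 2
Area = (16 * 14) / 2
Area = 224 / 2
Area = 112

112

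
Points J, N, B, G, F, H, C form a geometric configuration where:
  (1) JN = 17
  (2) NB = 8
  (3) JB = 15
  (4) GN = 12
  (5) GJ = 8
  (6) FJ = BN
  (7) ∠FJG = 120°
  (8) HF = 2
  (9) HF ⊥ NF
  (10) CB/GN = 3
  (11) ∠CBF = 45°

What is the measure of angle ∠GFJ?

From the given relations: FJ = BN = 8.
Step 1: By the law of cosines on triangle FJG: FG² = 8² + 8² − 2·8·8·cos(120°) = 192, so FG = 8·√3.
Step 2: By the inverse law of cosines on triangle GFJ: cos(∠GFJ) = ((8·√3)² + 8² − 8²) / (2·8·√3·8) = 192/221.7 = 0.866, so ∠GFJ = 30°.

Therefore, the measure of angle ∠GFJ = 30°.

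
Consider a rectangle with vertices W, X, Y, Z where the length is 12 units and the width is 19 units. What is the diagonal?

A rectangle's diagonal splits it into two right triangles, with the diagonal as the hypotenuse.
By the Pythagorean theorem, d^2 = 12^2 + 19^2 = 505.
Therefore d = sqrt(505).

sqrt(505)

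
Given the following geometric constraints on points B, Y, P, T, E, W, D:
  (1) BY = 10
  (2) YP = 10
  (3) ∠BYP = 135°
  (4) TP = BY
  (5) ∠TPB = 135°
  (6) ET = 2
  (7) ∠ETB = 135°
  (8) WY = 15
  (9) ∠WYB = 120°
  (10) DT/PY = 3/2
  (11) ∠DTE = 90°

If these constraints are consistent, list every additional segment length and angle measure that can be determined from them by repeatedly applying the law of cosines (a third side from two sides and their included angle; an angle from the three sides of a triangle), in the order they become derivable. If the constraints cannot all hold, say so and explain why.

The constraints are consistent. Derivable facts, in order:
After 1 step:
- BP ≈ 18.48
- BW = 5·√19
- ED ≈ 15.13
After 2 steps:
- BT ≈ 26.51
- ∠BPY = 22.5°
- ∠BWY = 23.41°
- ∠DET = 82.41°
- ∠EDT = 7.59°
- ∠PBY = 22.5°
- ∠WBY = 36.59°
After 3 steps:
- BE ≈ 27.96
- ∠BTP = 29.53°
- ∠PBT = 15.47°
After 4 steps:
- ∠BET = 42.1°
- ∠EBT = 2.9°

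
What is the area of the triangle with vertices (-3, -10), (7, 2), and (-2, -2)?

Shoelace: Area = (1/2)|-3(2--2) + 7(-2--10) + -2(-10-2)| = (1/2)(68) = 34

34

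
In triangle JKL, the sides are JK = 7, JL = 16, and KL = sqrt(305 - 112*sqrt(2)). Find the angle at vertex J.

cos(J) = (7² + 16² - (sqrt(305 - 112*sqrt(2)))²) / (2 × 7 × 16) = sqrt(2)/2, so J = arccos(sqrt(2)/2) = 45°.

45°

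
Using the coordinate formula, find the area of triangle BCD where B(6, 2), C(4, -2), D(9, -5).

The Shoelace formula computes the area from vertex coordinates by summing cross products.
For vertices (6,2), (4,-2), (9,-5):
Signed sum = 6*-2 - 4*2 + 4*-5 - 9*-2 + 9*2 - 6*-5
= -20 + -2 + 48 = 26
Area = (1/2)|26| = 13.

13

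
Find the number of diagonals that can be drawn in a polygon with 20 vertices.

Each of the 20 vertices connects to 17 non-adjacent vertices via diagonals.
Total connections = 20 × 17 = 340, but each diagonal is counted twice.
Number of diagonals = 340 / 2 = 170.

170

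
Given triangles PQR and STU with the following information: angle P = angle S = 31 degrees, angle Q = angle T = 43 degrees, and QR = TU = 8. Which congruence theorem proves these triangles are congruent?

The given information provides:
angle P = angle S = 31 degrees, angle Q = angle T = 43 degrees, and QR = TU = 8
This matches the AAS congruence theorem.
Two pairs of corresponding angles and a non-included side are equal (Angle-Angle-Side).

AAS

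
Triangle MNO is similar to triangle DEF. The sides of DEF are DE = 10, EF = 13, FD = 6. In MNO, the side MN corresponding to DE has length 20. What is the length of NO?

Similar triangles have proportional sides. Setting up the proportion:
MN / DE = NO / EF
20 / 10 = NO / 13
NO = 13 * 20 / 10 = 26.

26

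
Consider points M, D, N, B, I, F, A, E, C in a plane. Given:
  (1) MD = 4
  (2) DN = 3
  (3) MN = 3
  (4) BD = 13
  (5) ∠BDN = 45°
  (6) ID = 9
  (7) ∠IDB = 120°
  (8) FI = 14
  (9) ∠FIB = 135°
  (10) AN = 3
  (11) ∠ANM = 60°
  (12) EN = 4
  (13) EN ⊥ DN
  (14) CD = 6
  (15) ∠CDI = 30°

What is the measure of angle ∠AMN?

Step 1: By the law of cosines on triangle MNA: MA² = 3² + 3² − 2·3·3·cos(60°) = 9, so MA = 3.
Step 2: By the inverse law of cosines on triangle AMN: cos(∠AMN) = (3² + 3² − 3²) / (2·3·3) = 9/18 = 0.5, so ∠AMN = 60°.

Therefore, the measure of angle ∠AMN = 60°.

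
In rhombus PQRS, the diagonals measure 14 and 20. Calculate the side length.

Half-diagonals are 7 and 10. side = sqrt(7^2 + 10^2) = sqrt(149)

sqrt(149)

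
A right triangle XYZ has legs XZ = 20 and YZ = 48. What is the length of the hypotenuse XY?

In a right triangle, the square of the hypotenuse equals the sum of the squares of the two legs.
The legs are 20 and 48, so the hypotenuse = sqrt(400 + 2304) = sqrt(2704) = 52.

52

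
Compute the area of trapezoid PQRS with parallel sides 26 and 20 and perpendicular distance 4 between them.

Area of a trapezoid = (base1 + base2) * height / 2
Area = (26 + 20) * 4 / 2
Area = 46 * 4 / 2
Area = 184 / 2
Area = 92

92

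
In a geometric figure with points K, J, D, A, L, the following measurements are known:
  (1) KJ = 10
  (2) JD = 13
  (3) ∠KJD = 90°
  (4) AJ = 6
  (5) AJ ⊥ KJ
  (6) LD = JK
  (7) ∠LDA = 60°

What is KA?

Step 1: By the law of cosines on triangle KJA: KA² = 10² + 6² − 2·10·6·cos(90°) = 136, so KA = 2·√34.

Therefore, the length of KA = 2·√34.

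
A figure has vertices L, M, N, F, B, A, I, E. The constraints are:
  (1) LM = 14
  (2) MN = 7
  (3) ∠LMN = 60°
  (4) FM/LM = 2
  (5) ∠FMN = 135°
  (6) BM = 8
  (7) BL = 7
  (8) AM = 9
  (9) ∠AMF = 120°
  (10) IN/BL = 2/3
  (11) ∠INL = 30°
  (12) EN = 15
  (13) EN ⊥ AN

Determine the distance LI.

From the given relations: IN = 2/3·BL = 2/3·7 ≈ 4.67.
Step 1: By the law of cosines on triangle LMN: LN² = 14² + 7² − 2·14·7·cos(60°) = 147, so LN = 7·√3.
Step 2: By the law of cosines on triangle LNI: LI² = (7·√3)² + 4.67² − 2·7·√3·4.67·cos(30°) = 70.78, so LI = 7/3·√13.

Therefore, the length of LI = 7/3·√13.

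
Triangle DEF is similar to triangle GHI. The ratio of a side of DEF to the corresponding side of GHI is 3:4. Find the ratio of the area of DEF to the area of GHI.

Area scales with the square of linear dimensions. If every length is multiplied by 3/4, then the area is multiplied by (3/4)^2 = 9/16.
The area ratio is 9:16.

9:16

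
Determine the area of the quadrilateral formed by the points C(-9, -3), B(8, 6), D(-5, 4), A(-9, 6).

Using the Shoelace formula for a quadrilateral (vertices in order):
Area = (1/2)|sum of (x_i * y_(i+1) - x_(i+1) * y_i)|
Terms: (-9*6 - 8*-3) = -30, (8*4 - -5*6) = 62, (-5*6 - -9*4) = 6, (-9*-3 - -9*6) = 81
Sum = 119
Area = (1/2)(119) = 119/2

119/2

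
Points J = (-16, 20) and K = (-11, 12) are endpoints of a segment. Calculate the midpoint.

M = ((x₁ + x₂)/2, (y₁ + y₂)/2)
= ((-16 + -11)/2, (20 + 12)/2)
= (-27/2, 32/2) = (-27/2, 16)

(-27/2, 16)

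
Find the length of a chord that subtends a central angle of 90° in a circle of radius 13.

Chord = 2(13) sin(45°) = 13*sqrt(2)

13*sqrt(2)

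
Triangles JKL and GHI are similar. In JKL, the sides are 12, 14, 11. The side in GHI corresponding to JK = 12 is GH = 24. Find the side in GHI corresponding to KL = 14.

Since the triangles are similar, the ratio of corresponding sides is constant.
Scale factor k = GH / JK = 24 / 12 = 2
HI = k * KL = 2 * 14 = 28

28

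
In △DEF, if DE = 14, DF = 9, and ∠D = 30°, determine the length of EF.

By the law of cosines: EF^2 = DE^2 + DF^2 - 2*DE*DF*cos(D)
EF^2 = 14^2 + 9^2 - 2*14*9*cos(30°)
EF^2 = 196 + 81 - 252*(sqrt(3)/2)
EF^2 = 277 - 126*sqrt(3)
EF = sqrt(277 - 126*sqrt(3))

sqrt(277 - 126*sqrt(3))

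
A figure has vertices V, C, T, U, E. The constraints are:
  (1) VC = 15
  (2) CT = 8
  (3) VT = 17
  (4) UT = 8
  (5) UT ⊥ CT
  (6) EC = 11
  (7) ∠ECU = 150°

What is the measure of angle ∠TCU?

Step 1: By the law of cosines on triangle CTU: CU² = 8² + 8² − 2·8·8·cos(90°) = 128, so CU = 8·√2.
Step 2: By the inverse law of cosines on triangle TCU: cos(∠TCU) = (8² + (8·√2)² − 8²) / (2·8·8·√2) = 128/181.02 = 0.7071, so ∠TCU = 45°.

Therefore, the measure of angle ∠TCU = 45°.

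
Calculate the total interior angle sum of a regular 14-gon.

The sum of interior angles of an n-sided polygon is (n - 2) * 180.
For n = 14: (14 - 2) * 180 = 12 * 180 = 2160 degrees.

2160 degrees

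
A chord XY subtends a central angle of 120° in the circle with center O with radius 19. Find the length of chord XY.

Drop a perpendicular from the center to the chord, bisecting both the chord and the central angle.
Each half-chord = r sin(θ/2) = 19 sin(60°).
The full chord = 2 × 19 × sin(60°) = 19*sqrt(3).

19*sqrt(3)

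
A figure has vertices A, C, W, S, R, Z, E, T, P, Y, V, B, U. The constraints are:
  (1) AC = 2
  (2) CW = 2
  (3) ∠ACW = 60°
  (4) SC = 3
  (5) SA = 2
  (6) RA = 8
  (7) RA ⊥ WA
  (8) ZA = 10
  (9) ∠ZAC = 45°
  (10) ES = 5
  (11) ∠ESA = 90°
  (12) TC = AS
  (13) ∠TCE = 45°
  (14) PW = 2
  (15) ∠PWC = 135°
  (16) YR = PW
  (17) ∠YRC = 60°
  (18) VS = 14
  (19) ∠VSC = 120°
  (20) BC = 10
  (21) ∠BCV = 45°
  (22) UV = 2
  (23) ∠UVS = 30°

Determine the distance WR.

Step 1: By the law of cosines on triangle ACW: AW² = 2² + 2² − 2·2·2·cos(60°) = 4, so AW = 2.
Step 2: By the law of cosines on triangle WAR: WR² = 2² + 8² − 2·2·8·cos(90°) = 68, so WR = 2·√17.

Therefore, the length of WR = 2·√17.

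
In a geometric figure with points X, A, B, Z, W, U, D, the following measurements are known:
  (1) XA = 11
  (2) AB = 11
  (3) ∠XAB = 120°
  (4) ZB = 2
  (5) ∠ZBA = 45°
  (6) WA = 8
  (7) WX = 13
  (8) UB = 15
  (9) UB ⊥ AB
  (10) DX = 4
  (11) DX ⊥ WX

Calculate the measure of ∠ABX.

Step 1: By the law of cosines on triangle BAX: BX² = 11² + 11² − 2·11·11·cos(120°) = 363, so BX = 11·√3.
Step 2: By the inverse law of cosines on triangle ABX: cos(∠ABX) = (11² + (11·√3)² − 11²) / (2·11·11·√3) = 363/419.16 = 0.866, so ∠ABX = 30°.

Therefore, the measure of angle ∠ABX = 30°.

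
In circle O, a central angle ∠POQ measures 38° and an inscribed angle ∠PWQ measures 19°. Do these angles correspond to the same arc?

By the inscribed angle theorem, if both angles subtend the same arc, the inscribed angle must be half the central angle.
Half of 38° = 19°, which equals the given inscribed angle of 19°.
Therefore, yes, they correspond to the same arc.

Yes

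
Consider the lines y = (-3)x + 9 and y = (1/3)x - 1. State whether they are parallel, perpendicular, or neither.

Slope of line 1: m1 = -3
Slope of line 2: m2 = 1/3
m1 * m2 = -1, so perpendicular.

Perpendicular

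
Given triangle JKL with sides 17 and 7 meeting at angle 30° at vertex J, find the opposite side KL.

By the law of cosines: KL^2 = JK^2 + JL^2 - 2*JK*JL*cos(J)
KL^2 = 17^2 + 7^2 - 2*17*7*cos(30°)
KL^2 = 289 + 49 - 238*(sqrt(3)/2)
KL^2 = 338 - 119*sqrt(3)
KL = sqrt(338 - 119*sqrt(3))

sqrt(338 - 119*sqrt(3))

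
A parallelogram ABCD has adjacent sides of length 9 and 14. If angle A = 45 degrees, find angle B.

Consecutive angles are supplementary: angle B = 180 - 45 = 135 degrees.

135 degrees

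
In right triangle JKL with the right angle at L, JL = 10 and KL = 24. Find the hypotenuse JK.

In a right triangle, the square of the hypotenuse equals the sum of the squares of the two legs.
The legs are 10 and 24, so the hypotenuse = sqrt(100 + 576) = sqrt(676) = 26.

26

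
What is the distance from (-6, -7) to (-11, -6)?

The horizontal distance is |-11 - -6| = 5 and the vertical distance is |-6 - -7| = 1.
By the Pythagorean theorem, d = sqrt(5^2 + 1^2) = sqrt(26).

sqrt(26)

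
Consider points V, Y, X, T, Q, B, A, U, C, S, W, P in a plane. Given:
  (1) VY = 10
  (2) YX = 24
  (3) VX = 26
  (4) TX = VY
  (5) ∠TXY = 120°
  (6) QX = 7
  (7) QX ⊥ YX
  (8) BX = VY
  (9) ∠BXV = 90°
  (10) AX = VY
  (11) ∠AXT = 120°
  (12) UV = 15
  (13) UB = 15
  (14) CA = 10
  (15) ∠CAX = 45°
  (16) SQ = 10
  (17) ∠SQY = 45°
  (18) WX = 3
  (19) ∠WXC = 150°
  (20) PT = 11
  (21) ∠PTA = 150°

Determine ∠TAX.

From the given relations: AX = VY = 10; TX = VY = 10.
Step 1: By the law of cosines on triangle AXT: AT² = 10² + 10² − 2·10·10·cos(120°) = 300, so AT = 10·√3.
Step 2: By the inverse law of cosines on triangle TAX: cos(∠TAX) = ((10·√3)² + 10² − 10²) / (2·10·√3·10) = 300/346.41 = 0.866, so ∠TAX = 30°.

Therefore, the measure of angle ∠TAX = 30°.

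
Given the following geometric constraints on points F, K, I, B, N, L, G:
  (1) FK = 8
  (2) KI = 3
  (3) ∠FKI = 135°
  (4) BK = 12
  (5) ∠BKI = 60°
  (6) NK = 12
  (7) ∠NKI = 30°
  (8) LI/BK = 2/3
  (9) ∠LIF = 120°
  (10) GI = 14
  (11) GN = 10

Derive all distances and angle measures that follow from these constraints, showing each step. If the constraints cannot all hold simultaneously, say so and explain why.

The constraints are consistent.

From the given relations:
  LI = 2/3·BK = 2/3·12 = 8

Step 1: From FK = 8, KI = 3, and ∠FKI = 135°, by the law of cosines:
  FI² = FK² + KI² - 2·FK·KI·cos(135°) = 64 + 9 + 33.94 = 106.9
  FI ≈ 10.34

Step 2: From IK = 3, KB = 12, and ∠IKB = 60°, by the law of cosines:
  IB² = IK² + KB² - 2·IK·KB·cos(60°) = 9 + 144 - 36 = 117
  IB = 3·√13

Step 3: From IK = 3, KN = 12, and ∠IKN = 30°, by the law of cosines:
  IN² = IK² + KN² - 2·IK·KN·cos(30°) = 9 + 144 - 62.35 = 90.65
  IN ≈ 9.52

Step 4: From FI = 10.34, IL = 8, and ∠FIL = 120°, by the law of cosines:
  FL² = FI² + IL² - 2·FI·IL·cos(120°) = 106.9 + 64 + 82.73 = 253.7
  FL ≈ 15.93

Step 5: From FI = 10.34, FK = 8, IK = 3, by the inverse law of cosines:
  cos(∠IFK) = (FI² + FK² - IK²) / (2·FI·FK)
  ∠IFK = 11.84°

Step 6: From IB = 3·√13, IK = 3, BK = 12, by the inverse law of cosines:
  cos(∠BIK) = (IB² + IK² - BK²) / (2·IB·IK)
  ∠BIK = 106.1°

Step 7: From IF = 10.34, IK = 3, FK = 8, by the inverse law of cosines:
  cos(∠FIK) = (IF² + IK² - FK²) / (2·IF·IK)
  ∠FIK = 33.16°

Step 8: From IG = 14, IN = 9.52, GN = 10, by the inverse law of cosines:
  cos(∠GIN) = (IG² + IN² - GN²) / (2·IG·IN)
  ∠GIN = 45.56°

Step 9: From IK = 3, IN = 9.52, KN = 12, by the inverse law of cosines:
  cos(∠KIN) = (IK² + IN² - KN²) / (2·IK·IN)
  ∠KIN = 140.94°

Step 10: From BI = 3·√13, BK = 12, IK = 3, by the inverse law of cosines:
  cos(∠IBK) = (BI² + BK² - IK²) / (2·BI·BK)
  ∠IBK = 13.9°

Step 11: From NG = 10, NI = 9.52, GI = 14, by the inverse law of cosines:
  cos(∠GNI) = (NG² + NI² - GI²) / (2·NG·NI)
  ∠GNI = 91.61°

Step 12: From NI = 9.52, NK = 12, IK = 3, by the inverse law of cosines:
  cos(∠INK) = (NI² + NK² - IK²) / (2·NI·NK)
  ∠INK = 9.06°

Step 13: From GI = 14, GN = 10, IN = 9.52, by the inverse law of cosines:
  cos(∠IGN) = (GI² + GN² - IN²) / (2·GI·GN)
  ∠IGN = 42.83°

Step 14: From FI = 10.34, FL = 15.93, IL = 8, by the inverse law of cosines:
  cos(∠IFL) = (FI² + FL² - IL²) / (2·FI·FL)
  ∠IFL = 25.79°

Step 15: From LF = 15.93, LI = 8, FI = 10.34, by the inverse law of cosines:
  cos(∠FLI) = (LF² + LI² - FI²) / (2·LF·LI)
  ∠FLI = 34.21°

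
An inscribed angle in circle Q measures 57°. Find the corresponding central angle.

The inscribed angle theorem states that a central angle is always twice any inscribed angle that subtends the same arc.
Since the inscribed angle is 57°, the central angle = 2 × 57° = 114°.

114°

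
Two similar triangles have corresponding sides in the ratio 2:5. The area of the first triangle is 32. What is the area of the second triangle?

The ratio of areas of similar triangles = (side ratio)^2.
Side ratio = 2:5, so area ratio = 4:25.
Area of the second triangle / Area of the first triangle = 25/4
Area of the second triangle = 32 * 25/4 = 200

200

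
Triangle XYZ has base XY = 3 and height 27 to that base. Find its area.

Area = (1/2)(3)(27) = 81/2

81/2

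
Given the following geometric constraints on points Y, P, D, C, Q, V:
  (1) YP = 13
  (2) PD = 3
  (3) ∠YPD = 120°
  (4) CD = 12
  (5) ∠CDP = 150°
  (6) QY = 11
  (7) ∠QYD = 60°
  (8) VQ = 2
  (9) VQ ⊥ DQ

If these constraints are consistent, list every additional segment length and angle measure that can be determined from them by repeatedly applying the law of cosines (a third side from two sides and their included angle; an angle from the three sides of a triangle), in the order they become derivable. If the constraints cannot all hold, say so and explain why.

The constraints are consistent. Derivable facts, in order:
After 1 step:
- PC ≈ 14.67
- YD ≈ 14.73
After 2 steps:
- DQ ≈ 13.26
- ∠CPD = 24.13°
- ∠DCP = 5.87°
- ∠DYP = 10.16°
- ∠PDY = 49.84°
After 3 steps:
- DV ≈ 13.41
- ∠DQY = 74.1°
- ∠QDY = 45.9°
After 4 steps:
- ∠DVQ = 81.43°
- ∠QDV = 8.57°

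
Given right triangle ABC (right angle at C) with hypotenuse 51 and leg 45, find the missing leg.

By the Pythagorean theorem: BC^2 = AB^2 - AC^2
BC^2 = 51^2 - 45^2 = 2601 - 2025 = 576
BC = sqrt(576) = 24

24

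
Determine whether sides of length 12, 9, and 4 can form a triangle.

For three segments to close into a triangle, no single side can be as long as the other two combined.
The longest side is 12, and 4 + 9 = 13 > 12.
A triangle can be formed.

Yes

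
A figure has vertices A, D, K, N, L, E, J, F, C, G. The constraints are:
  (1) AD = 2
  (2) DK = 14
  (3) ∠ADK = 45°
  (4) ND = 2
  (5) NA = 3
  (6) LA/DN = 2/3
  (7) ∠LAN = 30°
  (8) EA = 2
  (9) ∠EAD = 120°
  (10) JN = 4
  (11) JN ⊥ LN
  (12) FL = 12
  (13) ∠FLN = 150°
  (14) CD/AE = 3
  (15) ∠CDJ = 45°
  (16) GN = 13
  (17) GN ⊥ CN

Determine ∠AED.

Step 1: By the law of cosines on triangle EAD: ED² = 2² + 2² − 2·2·2·cos(120°) = 12, so ED = 2·√3.
Step 2: By the inverse law of cosines on triangle AED: cos(∠AED) = (2² + (2·√3)² − 2²) / (2·2·2·√3) = 12/13.86 = 0.866, so ∠AED = 30°.

Therefore, the measure of angle ∠AED = 30°.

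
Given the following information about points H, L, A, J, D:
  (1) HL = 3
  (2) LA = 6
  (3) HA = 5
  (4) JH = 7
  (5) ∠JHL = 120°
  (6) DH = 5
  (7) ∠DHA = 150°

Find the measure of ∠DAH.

Step 1: By the law of cosines on triangle AHD: AD² = 5² + 5² − 2·5·5·cos(150°) = 93.3, so AD ≈ 9.66.
Step 2: By the inverse law of cosines on triangle DAH: cos(∠DAH) = (9.66² + 5² − 5²) / (2·9.66·5) = 93.3/96.59 = 0.9659, so ∠DAH = 15°.

Therefore, the measure of angle ∠DAH = 15°.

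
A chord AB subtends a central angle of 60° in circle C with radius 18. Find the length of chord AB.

Chord = 2(18) sin(30°) = 18

18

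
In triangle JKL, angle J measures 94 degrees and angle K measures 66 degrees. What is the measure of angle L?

Let angle L = x. Then 94 + 66 + x = 180.
x = 180 - 160 = 20 degrees.

20 degrees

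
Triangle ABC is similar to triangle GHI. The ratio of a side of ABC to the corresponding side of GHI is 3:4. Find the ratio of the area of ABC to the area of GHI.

The ratio of areas of similar triangles equals the square of the side ratio.
Side ratio = 3:4
Area ratio = (3/4)^2 = 9/16 = 9:16

9:16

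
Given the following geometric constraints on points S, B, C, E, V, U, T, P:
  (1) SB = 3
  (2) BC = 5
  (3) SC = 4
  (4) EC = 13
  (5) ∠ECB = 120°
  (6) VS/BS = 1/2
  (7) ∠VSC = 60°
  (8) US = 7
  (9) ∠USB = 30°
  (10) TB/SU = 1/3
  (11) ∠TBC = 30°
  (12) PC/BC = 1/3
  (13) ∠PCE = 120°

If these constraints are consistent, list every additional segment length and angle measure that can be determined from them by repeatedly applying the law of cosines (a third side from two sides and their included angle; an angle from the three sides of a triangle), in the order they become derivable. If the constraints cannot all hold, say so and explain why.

The constraints are consistent. Derivable facts, in order:
After 1 step:
- BE ≈ 16.09
- BU ≈ 4.65
- CT ≈ 3.2
- CV ≈ 3.5
- EP ≈ 13.91
- ∠BCS = 36.87°
- ∠BSC = 90°
- ∠CBS = 53.13°
After 2 steps:
- ∠BCT = 21.39°
- ∠BEC = 15.61°
- ∠BTC = 128.61°
- ∠BUS = 18.82°
- ∠CBE = 44.39°
- ∠CEP = 5.96°
- ∠CPE = 54.04°
- ∠CVS = 98.21°
- ∠SBU = 131.18°
- ∠SCV = 21.79°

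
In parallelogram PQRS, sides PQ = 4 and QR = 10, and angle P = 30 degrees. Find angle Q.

Opposite sides of a parallelogram are parallel, so consecutive angles form co-interior angles on a transversal.
Co-interior angles sum to 180°, giving angle Q = 180 - 30 = 150 degrees.

150 degrees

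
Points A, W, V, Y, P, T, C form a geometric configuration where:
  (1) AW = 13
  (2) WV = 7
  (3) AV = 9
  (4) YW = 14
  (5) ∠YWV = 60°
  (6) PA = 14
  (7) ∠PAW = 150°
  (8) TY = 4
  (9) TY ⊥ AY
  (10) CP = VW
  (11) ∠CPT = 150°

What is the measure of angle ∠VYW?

Step 1: By the law of cosines on triangle YWV: YV² = 14² + 7² − 2·14·7·cos(60°) = 147, so YV = 7·√3.
Step 2: By the inverse law of cosines on triangle VYW: cos(∠VYW) = ((7·√3)² + 14² − 7²) / (2·7·√3·14) = 294/339.48 = 0.866, so ∠VYW = 30°.

Therefore, the measure of angle ∠VYW = 30°.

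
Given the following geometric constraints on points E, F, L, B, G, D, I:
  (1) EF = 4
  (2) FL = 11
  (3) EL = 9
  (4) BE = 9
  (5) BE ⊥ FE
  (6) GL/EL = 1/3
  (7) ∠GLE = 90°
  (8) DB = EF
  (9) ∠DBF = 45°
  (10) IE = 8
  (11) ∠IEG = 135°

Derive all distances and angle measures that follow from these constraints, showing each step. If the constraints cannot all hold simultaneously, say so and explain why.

The constraints are consistent.

From the given relations:
  GL = 1/3·EL = 1/3·9 = 3
  DB = EF = 4

Step 1: From EL = 9, LG = 3, and ∠ELG = 90°, by the law of cosines:
  EG² = EL² + LG² - 2·EL·LG·cos(90°) = 81 + 9 - 0 = 90
  EG = 3·√10

Step 2: From FE = 4, EB = 9, and ∠FEB = 90°, by the law of cosines:
  FB² = FE² + EB² - 2·FE·EB·cos(90°) = 16 + 81 - 0 = 97
  FB = √97

Step 3: From EF = 4, EL = 9, FL = 11, by the inverse law of cosines:
  cos(∠FEL) = (EF² + EL² - FL²) / (2·EF·EL)
  ∠FEL = 109.47°

Step 4: From FE = 4, FL = 11, EL = 9, by the inverse law of cosines:
  cos(∠EFL) = (FE² + FL² - EL²) / (2·FE·FL)
  ∠EFL = 50.48°

Step 5: From LE = 9, LF = 11, EF = 4, by the inverse law of cosines:
  cos(∠ELF) = (LE² + LF² - EF²) / (2·LE·LF)
  ∠ELF = 20.05°

Step 6: From FB = √97, BD = 4, and ∠FBD = 45°, by the law of cosines:
  FD² = FB² + BD² - 2·FB·BD·cos(45°) = 97 + 16 - 55.71 = 57.29
  FD ≈ 7.57

Step 7: From GE = 3·√10, EI = 8, and ∠GEI = 135°, by the law of cosines:
  GI² = GE² + EI² - 2·GE·EI·cos(135°) = 90 + 64 + 107.3 = 261.3
  GI ≈ 16.17

Step 8: From EG = 3·√10, EL = 9, GL = 3, by the inverse law of cosines:
  cos(∠GEL) = (EG² + EL² - GL²) / (2·EG·EL)
  ∠GEL = 18.43°

Step 9: From FB = √97, FE = 4, BE = 9, by the inverse law of cosines:
  cos(∠BFE) = (FB² + FE² - BE²) / (2·FB·FE)
  ∠BFE = 66.04°

Step 10: From BE = 9, BF = √97, EF = 4, by the inverse law of cosines:
  cos(∠EBF) = (BE² + BF² - EF²) / (2·BE·BF)
  ∠EBF = 23.96°

Step 11: From GE = 3·√10, GL = 3, EL = 9, by the inverse law of cosines:
  cos(∠EGL) = (GE² + GL² - EL²) / (2·GE·GL)
  ∠EGL = 71.57°

Step 12: From FB = √97, FD = 7.57, BD = 4, by the inverse law of cosines:
  cos(∠BFD) = (FB² + FD² - BD²) / (2·FB·FD)
  ∠BFD = 21.94°

Step 13: From GE = 3·√10, GI = 16.17, EI = 8, by the inverse law of cosines:
  cos(∠EGI) = (GE² + GI² - EI²) / (2·GE·GI)
  ∠EGI = 20.48°

Step 14: From DB = 4, DF = 7.57, BF = √97, by the inverse law of cosines:
  cos(∠BDF) = (DB² + DF² - BF²) / (2·DB·DF)
  ∠BDF = 113.06°

Step 15: From IE = 8, IG = 16.17, EG = 3·√10, by the inverse law of cosines:
  cos(∠EIG) = (IE² + IG² - EG²) / (2·IE·IG)
  ∠EIG = 24.52°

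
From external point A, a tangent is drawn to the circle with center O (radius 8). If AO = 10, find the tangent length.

The tangent, radius, and line from the external point to the center form a right triangle.
The right angle is where the tangent meets the radius.
By the Pythagorean theorem: tangent² + 8² = 10²
tangent² = 100 - 64 = 36
tangent = 6

6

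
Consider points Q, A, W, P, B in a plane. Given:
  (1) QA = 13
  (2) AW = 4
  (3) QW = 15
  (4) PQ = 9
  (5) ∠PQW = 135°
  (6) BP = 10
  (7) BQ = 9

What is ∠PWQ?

Step 1: By the law of cosines on triangle WQP: WP² = 15² + 9² − 2·15·9·cos(135°) = 496.92, so WP ≈ 22.29.
Step 2: By the inverse law of cosines on triangle PWQ: cos(∠PWQ) = (22.29² + 15² − 9²) / (2·22.29·15) = 640.92/668.75 = 0.9584, so ∠PWQ = 16.59°.

Therefore, the measure of angle ∠PWQ = 16.59°.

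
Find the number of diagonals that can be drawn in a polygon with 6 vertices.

Total line segments between 6 vertices = C(6,2) = 15.
Subtract the 6 sides: 15 - 6 = 9 diagonals.

9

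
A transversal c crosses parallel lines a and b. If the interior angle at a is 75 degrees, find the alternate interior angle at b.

Alternate interior angles formed by parallel lines and a transversal are equal.
The given angle is 75 degrees.
The alternate interior angle = 75 degrees.

75 degrees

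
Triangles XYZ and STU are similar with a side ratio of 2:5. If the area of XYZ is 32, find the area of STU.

For similar figures, the area ratio equals the square of the side ratio.
Side ratio (XYZ to STU) = 2:5, so area ratio = 2^2:5^2 = 4:25.
If the area of XYZ is 32, then the area of STU = 32 * (25/4) = 200.

200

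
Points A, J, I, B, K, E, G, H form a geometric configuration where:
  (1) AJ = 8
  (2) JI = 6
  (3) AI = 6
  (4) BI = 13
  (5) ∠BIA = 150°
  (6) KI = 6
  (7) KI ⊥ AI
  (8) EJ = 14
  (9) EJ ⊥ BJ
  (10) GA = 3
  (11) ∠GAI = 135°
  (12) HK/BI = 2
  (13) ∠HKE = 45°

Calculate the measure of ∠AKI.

Step 1: By the law of cosines on triangle KIA: KA² = 6² + 6² − 2·6·6·cos(90°) = 72, so KA = 6·√2.
Step 2: By the inverse law of cosines on triangle AKI: cos(∠AKI) = ((6·√2)² + 6² − 6²) / (2·6·√2·6) = 72/101.82 = 0.7071, so ∠AKI = 45°.

Therefore, the measure of angle ∠AKI = 45°.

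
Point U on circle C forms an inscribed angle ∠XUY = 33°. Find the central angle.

The inscribed angle theorem states that a central angle is always twice any inscribed angle that subtends the same arc.
Since the inscribed angle is 33°, the central angle = 2 × 33° = 66°.

66°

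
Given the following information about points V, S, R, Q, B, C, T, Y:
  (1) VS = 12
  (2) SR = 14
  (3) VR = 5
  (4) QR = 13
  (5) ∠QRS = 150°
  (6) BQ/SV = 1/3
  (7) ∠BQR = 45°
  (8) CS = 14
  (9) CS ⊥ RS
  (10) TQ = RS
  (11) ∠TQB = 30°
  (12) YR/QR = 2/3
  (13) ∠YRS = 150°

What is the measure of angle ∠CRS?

Step 1: By the law of cosines on triangle RSC: RC² = 14² + 14² − 2·14·14·cos(90°) = 392, so RC = 14·√2.
Step 2: By the inverse law of cosines on triangle CRS: cos(∠CRS) = ((14·√2)² + 14² − 14²) / (2·14·√2·14) = 392/554.37 = 0.7071, so ∠CRS = 45°.

Therefore, the measure of angle ∠CRS = 45°.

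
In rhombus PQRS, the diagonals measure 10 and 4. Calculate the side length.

Half-diagonals are 5 and 2. side = sqrt(5^2 + 2^2) = sqrt(29)

sqrt(29)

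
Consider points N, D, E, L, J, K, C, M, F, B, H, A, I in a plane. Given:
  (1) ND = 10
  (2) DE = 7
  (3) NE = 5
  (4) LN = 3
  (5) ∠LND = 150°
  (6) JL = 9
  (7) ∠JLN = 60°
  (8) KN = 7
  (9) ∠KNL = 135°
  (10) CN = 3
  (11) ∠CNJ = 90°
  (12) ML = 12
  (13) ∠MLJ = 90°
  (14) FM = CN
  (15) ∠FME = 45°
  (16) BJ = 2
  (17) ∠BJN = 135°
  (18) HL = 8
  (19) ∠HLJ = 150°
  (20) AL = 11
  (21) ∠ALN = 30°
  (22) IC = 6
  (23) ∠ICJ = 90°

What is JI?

Step 1: By the law of cosines on triangle JLN: JN² = 9² + 3² − 2·9·3·cos(60°) = 63, so JN = 3·√7.
Step 2: By the law of cosines on triangle JNC: JC² = (3·√7)² + 3² − 2·3·√7·3·cos(90°) = 72, so JC = 6·√2.
Step 3: By the law of cosines on triangle JCI: JI² = (6·√2)² + 6² − 2·6·√2·6·cos(90°) = 108, so JI = 6·√3.

Therefore, the length of JI = 6·√3.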